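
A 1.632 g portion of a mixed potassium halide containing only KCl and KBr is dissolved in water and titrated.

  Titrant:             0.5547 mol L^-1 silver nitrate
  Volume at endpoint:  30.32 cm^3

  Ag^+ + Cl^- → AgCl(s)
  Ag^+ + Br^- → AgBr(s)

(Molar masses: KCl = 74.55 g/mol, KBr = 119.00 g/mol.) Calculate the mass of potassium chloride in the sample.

n(AgNO3) = 0.03032 × 0.5547 = 0.01682 mol
Let x = n(KCl), y = n(KBr).
Titrant: 1x + 1y = 0.01682;  mass: 74.55x + 119.00y = 1.632
Solving, x = 8.311 × 10^-3 mol, y = 8.508 × 10^-3 mol
mass of KCl = 8.311 × 10^-3 × 74.55 = 0.6195 g

0.6195 g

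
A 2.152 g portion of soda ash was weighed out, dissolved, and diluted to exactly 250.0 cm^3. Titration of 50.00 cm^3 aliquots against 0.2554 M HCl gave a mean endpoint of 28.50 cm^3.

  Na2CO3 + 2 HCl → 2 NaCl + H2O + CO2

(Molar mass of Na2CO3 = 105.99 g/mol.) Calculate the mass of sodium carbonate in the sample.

n(HCl) per titration = 0.02850 × 0.2554 = 7.279 × 10^-3 mol
From the 1:2 ratio, n(Na2CO3) in each aliquot = 1/2 × 7.279 × 10^-3 = 3.639 × 10^-3 mol
n(Na2CO3) in the whole flask = 3.639 × 10^-3 × 250.0/50.00 = 0.01820 mol
mass of Na2CO3 = 0.01820 × 105.99 = 1.929 g

1.929 g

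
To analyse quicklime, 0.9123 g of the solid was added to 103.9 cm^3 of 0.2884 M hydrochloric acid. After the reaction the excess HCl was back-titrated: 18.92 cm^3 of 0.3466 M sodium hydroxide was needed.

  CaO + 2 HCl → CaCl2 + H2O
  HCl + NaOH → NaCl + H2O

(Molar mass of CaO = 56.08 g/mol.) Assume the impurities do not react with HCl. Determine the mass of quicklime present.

n(HCl) added = 0.1039 × 0.2884 = 0.02996 mol
n(NaOH) used in back-titration = 0.01892 × 0.3466 = 6.558 × 10^-3 mol
n(HCl) left over = 6.558 × 10^-3 mol (1:1 ratio)
n(HCl) consumed by analyte = 0.02996 − 6.558 × 10^-3 = 0.02341 mol
From the 1:2 ratio, n(CaO) = 1/2 × 0.02341 = 0.01170 mol
mass of CaO = 0.01170 × 56.08 = 0.6563 g

0.6563 g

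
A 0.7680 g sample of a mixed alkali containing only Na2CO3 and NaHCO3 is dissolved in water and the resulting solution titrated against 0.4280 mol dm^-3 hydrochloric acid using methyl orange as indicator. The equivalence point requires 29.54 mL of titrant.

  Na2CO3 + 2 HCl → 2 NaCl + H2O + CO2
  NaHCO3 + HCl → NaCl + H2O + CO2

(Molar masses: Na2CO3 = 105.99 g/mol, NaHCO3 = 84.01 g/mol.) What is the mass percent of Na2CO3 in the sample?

n(HCl) = 0.02954 × 0.4280 = 0.01264 mol
Let x = n(Na2CO3), y = n(NaHCO3).
Titrant: 2x + 1y = 0.01264;  mass: 105.99x + 84.01y = 0.7680
Solving, x = 4.742 × 10^-3 mol, y = 3.159 × 10^-3 mol
mass of Na2CO3 = 4.742 × 10^-3 × 105.99 = 0.5026 g
% Na2CO3 = 0.5026 / 0.7680 × 100 = 65.44 %

65.44 %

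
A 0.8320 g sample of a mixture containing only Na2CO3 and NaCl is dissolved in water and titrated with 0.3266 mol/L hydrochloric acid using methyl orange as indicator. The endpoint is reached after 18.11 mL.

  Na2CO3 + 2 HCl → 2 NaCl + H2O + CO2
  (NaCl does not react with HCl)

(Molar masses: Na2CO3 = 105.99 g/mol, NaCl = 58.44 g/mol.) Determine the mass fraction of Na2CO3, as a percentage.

37.67 %

n(HCl) = 0.01811 × 0.3266 = 5.915 × 10^-3 mol
Let x = n(Na2CO3), y = n(NaCl).
Titrant: 2x = 5.915 × 10^-3;  mass: 105.99x + 58.44y = 0.8320
Solving, x = 2.957 × 10^-3 mol, y = 8.873 × 10^-3 mol
mass of Na2CO3 = 2.957 × 10^-3 × 105.99 = 0.3135 g
% Na2CO3 = 0.3135 / 0.8320 × 100 = 37.67 %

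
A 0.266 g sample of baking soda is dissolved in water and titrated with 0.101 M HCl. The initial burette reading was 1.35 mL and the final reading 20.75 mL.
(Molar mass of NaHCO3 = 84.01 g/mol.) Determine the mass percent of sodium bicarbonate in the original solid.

61.9 %

NaHCO3 + HCl → NaCl + H2O + CO2
n(HCl) = 0.0194 L × 0.101 mol/L = 1.96 × 10^-3 mol
n(NaHCO3) = 1.96 × 10^-3 mol (1:1 ratio)
mass of NaHCO3 = 1.96 × 10^-3 × 84.01 g/mol = 0.165 g
% NaHCO3 = 0.165 / 0.266 × 100 = 61.9 %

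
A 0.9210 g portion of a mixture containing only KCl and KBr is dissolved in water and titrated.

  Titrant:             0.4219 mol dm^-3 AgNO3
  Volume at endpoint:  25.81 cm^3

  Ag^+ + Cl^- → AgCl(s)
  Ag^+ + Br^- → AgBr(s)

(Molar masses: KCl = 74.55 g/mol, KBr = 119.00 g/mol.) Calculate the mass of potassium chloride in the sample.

0.6286 g

n(AgNO3) = 0.02581 × 0.4219 = 0.01089 mol
Let x = n(KCl), y = n(KBr).
Titrant: 1x + 1y = 0.01089;  mass: 74.55x + 119.00y = 0.9210
Solving, x = 8.432 × 10^-3 mol, y = 2.457 × 10^-3 mol
mass of KCl = 8.432 × 10^-3 × 74.55 = 0.6286 g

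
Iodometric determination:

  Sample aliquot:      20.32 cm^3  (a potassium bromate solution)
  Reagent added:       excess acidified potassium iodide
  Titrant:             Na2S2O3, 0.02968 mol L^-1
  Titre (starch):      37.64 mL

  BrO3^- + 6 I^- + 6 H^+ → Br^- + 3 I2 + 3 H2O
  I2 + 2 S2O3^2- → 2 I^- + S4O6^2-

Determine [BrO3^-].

n(S2O3^2-) = 0.03764 × 0.02968 = 1.117 × 10^-3 mol
n(I2) = n(S2O3^2-)/2 = 5.586 × 10^-4 mol
From the 1:3 ratio, n(BrO3^-) in the aliquot = 1/3 × 5.586 × 10^-4 = 1.862 × 10^-4 mol
[BrO3^-] = 1.862 × 10^-4 / 0.02032 = 0.009163 mol/L

0.009163 mol/L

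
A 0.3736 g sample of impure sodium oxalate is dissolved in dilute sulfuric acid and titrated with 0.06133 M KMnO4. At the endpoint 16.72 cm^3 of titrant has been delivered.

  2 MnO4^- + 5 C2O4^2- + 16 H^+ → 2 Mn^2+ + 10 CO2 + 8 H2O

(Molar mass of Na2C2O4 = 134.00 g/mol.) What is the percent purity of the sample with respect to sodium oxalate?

n(KMnO4) = 0.01672 L × 0.06133 mol/L = 1.025 × 10^-3 mol
From the 5:2 ratio, n(Na2C2O4) = 5/2 × 1.025 × 10^-3 = 2.564 × 10^-3 mol
mass of Na2C2O4 = 2.564 × 10^-3 × 134.00 g/mol = 0.3435 g
% Na2C2O4 = 0.3435 / 0.3736 × 100 = 91.95 %

91.95 %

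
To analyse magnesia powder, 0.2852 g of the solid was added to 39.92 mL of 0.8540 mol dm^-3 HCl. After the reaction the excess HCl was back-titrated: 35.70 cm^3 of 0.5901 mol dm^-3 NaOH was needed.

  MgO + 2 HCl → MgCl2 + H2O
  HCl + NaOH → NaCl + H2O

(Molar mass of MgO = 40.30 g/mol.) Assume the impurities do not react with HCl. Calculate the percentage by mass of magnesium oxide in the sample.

n(HCl) added = 0.03992 × 0.8540 = 0.03409 mol
n(NaOH) used in back-titration = 0.03570 × 0.5901 = 0.02107 mol
n(HCl) left over = 0.02107 mol (1:1 ratio)
n(HCl) consumed by analyte = 0.03409 − 0.02107 = 0.01303 mol
From the 1:2 ratio, n(MgO) = 1/2 × 0.01303 = 6.513 × 10^-3 mol
mass of MgO = 6.513 × 10^-3 × 40.30 = 0.2625 g
% MgO = 0.2625 / 0.2852 × 100 = 92.03 %

92.03 %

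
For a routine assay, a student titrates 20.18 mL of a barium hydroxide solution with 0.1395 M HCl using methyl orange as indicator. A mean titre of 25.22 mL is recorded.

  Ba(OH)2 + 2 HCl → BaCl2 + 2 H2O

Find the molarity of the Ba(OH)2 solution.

n(HCl) = 0.02522 L × 0.1395 mol/L = 3.518 × 10^-3 mol
From the 1:2 mole ratio, n(Ba(OH)2) = 1/2 × 3.518 × 10^-3 = 1.759 × 10^-3 mol
[Ba(OH)2] = 1.759 × 10^-3 mol / 0.02018 L = 0.08717 mol/L

0.08717 M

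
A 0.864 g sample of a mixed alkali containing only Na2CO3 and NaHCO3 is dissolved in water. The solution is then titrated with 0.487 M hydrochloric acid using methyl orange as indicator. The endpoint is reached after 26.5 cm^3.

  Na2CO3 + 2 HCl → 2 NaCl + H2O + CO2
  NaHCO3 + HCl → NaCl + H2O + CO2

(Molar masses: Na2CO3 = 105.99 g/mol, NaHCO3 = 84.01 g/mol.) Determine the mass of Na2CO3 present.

0.376 g

n(HCl) = 0.0265 × 0.487 = 0.0129 mol
Let x = n(Na2CO3), y = n(NaHCO3).
Titrant: 2x + 1y = 0.0129;  mass: 105.99x + 84.01y = 0.864
Solving, x = 3.55 × 10^-3 mol, y = 5.81 × 10^-3 mol
mass of Na2CO3 = 3.55 × 10^-3 × 105.99 = 0.376 g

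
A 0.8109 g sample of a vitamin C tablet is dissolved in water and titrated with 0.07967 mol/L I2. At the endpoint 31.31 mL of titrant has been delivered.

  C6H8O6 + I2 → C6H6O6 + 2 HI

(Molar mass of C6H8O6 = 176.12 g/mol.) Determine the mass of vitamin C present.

n(I2) = 0.03131 L × 0.07967 mol/L = 2.494 × 10^-3 mol
n(C6H8O6) = 2.494 × 10^-3 mol (1:1 ratio)
mass of C6H8O6 = 2.494 × 10^-3 × 176.12 g/mol = 0.4393 g

0.4393 g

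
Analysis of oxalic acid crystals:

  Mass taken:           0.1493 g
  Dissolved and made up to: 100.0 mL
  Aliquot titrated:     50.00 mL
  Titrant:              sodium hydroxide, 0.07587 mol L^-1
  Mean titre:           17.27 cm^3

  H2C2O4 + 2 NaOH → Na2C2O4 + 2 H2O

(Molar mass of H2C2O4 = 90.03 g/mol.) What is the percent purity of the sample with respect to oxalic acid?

79.01 %

n(NaOH) per titration = 0.01727 × 0.07587 = 1.310 × 10^-3 mol
From the 1:2 ratio, n(H2C2O4) in each aliquot = 1/2 × 1.310 × 10^-3 = 6.551 × 10^-4 mol
n(H2C2O4) in the whole flask = 6.551 × 10^-4 × 100.0/50.00 = 1.310 × 10^-3 mol
mass of H2C2O4 = 1.310 × 10^-3 × 90.03 = 0.1180 g
% H2C2O4 = 0.1180 / 0.1493 × 100 = 79.01 %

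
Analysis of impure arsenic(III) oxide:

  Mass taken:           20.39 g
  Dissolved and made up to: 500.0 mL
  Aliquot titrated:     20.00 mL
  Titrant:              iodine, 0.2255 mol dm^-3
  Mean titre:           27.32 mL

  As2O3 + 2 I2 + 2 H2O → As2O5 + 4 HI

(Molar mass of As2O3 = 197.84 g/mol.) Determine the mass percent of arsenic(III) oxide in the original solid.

n(I2) per titration = 0.02732 × 0.2255 = 6.161 × 10^-3 mol
From the 1:2 ratio, n(As2O3) in each aliquot = 1/2 × 6.161 × 10^-3 = 3.080 × 10^-3 mol
n(As2O3) in the whole flask = 3.080 × 10^-3 × 500.0/20.00 = 0.07701 mol
mass of As2O3 = 0.07701 × 197.84 = 15.24 g
% As2O3 = 15.24 / 20.39 × 100 = 74.72 %

74.72 %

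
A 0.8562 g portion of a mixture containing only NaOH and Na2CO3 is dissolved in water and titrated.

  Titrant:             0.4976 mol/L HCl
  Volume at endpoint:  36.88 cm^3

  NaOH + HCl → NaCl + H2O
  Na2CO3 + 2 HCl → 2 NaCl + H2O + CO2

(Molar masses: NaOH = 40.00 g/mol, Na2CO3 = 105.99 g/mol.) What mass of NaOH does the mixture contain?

n(HCl) = 0.03688 × 0.4976 = 0.01835 mol
Let x = n(NaOH), y = n(Na2CO3).
Titrant: 1x + 2y = 0.01835;  mass: 40.00x + 105.99y = 0.8562
Solving, x = 8.952 × 10^-3 mol, y = 4.700 × 10^-3 mol
mass of NaOH = 8.952 × 10^-3 × 40.00 = 0.3581 g

0.3581 g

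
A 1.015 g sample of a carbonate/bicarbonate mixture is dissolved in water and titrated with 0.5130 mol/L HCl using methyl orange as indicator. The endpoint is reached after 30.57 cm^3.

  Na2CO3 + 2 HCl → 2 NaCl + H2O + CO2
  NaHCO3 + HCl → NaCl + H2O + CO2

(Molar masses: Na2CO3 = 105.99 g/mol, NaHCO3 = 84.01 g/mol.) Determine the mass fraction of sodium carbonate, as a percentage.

n(HCl) = 0.03057 × 0.5130 = 0.01568 mol
Let x = n(Na2CO3), y = n(NaHCO3).
Titrant: 2x + 1y = 0.01568;  mass: 105.99x + 84.01y = 1.015
Solving, x = 4.876 × 10^-3 mol, y = 5.930 × 10^-3 mol
mass of Na2CO3 = 4.876 × 10^-3 × 105.99 = 0.5168 g
% Na2CO3 = 0.5168 / 1.015 × 100 = 50.92 %

50.92 %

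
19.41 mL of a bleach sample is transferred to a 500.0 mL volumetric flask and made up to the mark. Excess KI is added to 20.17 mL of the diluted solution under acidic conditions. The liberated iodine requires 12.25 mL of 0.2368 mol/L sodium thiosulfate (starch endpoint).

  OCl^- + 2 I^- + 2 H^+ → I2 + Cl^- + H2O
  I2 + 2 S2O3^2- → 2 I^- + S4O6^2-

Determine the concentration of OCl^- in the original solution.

1.852 mol/L

n(S2O3^2-) = 0.01225 × 0.2368 = 2.901 × 10^-3 mol
n(I2) = n(S2O3^2-)/2 = 1.450 × 10^-3 mol
n(OCl^-) in the aliquot = 1.450 × 10^-3 mol (1:1 ratio)
[OCl^-]_dilute = 1.450 × 10^-3 / 0.02017 = 0.07191 mol/L
[OCl^-]_original = 0.07191 × 500.0/19.41 = 1.852 mol/L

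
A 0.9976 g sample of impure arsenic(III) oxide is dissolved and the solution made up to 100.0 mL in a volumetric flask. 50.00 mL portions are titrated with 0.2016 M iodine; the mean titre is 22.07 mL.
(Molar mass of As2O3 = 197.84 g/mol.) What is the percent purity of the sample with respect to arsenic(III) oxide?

88.24 %

As2O3 + 2 I2 + 2 H2O → As2O5 + 4 HI
n(I2) per titration = 0.02207 × 0.2016 = 4.449 × 10^-3 mol
From the 1:2 ratio, n(As2O3) in each aliquot = 1/2 × 4.449 × 10^-3 = 2.225 × 10^-3 mol
n(As2O3) in the whole flask = 2.225 × 10^-3 × 100.0/50.00 = 4.449 × 10^-3 mol
mass of As2O3 = 4.449 × 10^-3 × 197.84 = 0.8803 g
% As2O3 = 0.8803 / 0.9976 × 100 = 88.24 %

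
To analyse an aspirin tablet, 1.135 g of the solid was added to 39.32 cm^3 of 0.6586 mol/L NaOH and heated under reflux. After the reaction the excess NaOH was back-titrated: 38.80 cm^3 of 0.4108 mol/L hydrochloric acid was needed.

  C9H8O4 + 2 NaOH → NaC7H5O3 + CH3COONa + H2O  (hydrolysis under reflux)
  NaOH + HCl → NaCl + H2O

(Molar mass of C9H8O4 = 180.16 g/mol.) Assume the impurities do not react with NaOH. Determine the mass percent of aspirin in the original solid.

79.03 %

n(NaOH) added = 0.03932 × 0.6586 = 0.02590 mol
n(HCl) used in back-titration = 0.03880 × 0.4108 = 0.01594 mol
n(NaOH) left over = 0.01594 mol (1:1 ratio)
n(NaOH) consumed by analyte = 0.02590 − 0.01594 = 9.957 × 10^-3 mol
From the 1:2 ratio, n(C9H8O4) = 1/2 × 9.957 × 10^-3 = 4.979 × 10^-3 mol
mass of C9H8O4 = 4.979 × 10^-3 × 180.16 = 0.8969 g
% C9H8O4 = 0.8969 / 1.135 × 100 = 79.03 %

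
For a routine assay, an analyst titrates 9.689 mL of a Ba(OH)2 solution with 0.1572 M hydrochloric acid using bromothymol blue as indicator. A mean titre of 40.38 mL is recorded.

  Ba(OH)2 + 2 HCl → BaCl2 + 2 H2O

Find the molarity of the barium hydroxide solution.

n(HCl) = 0.04038 L × 0.1572 mol/L = 6.348 × 10^-3 mol
From the 1:2 mole ratio, n(Ba(OH)2) = 1/2 × 6.348 × 10^-3 = 3.174 × 10^-3 mol
[Ba(OH)2] = 3.174 × 10^-3 mol / 0.009689 L = 0.3276 mol/L

0.3276 M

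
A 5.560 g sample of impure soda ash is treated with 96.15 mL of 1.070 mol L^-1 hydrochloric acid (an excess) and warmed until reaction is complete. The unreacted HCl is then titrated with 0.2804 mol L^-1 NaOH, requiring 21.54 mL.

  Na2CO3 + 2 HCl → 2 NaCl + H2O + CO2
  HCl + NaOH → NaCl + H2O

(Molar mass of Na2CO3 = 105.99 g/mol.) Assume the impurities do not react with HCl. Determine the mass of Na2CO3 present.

5.132 g

n(HCl) added = 0.09615 × 1.070 = 0.1029 mol
n(NaOH) used in back-titration = 0.02154 × 0.2804 = 6.040 × 10^-3 mol
n(HCl) left over = 6.040 × 10^-3 mol (1:1 ratio)
n(HCl) consumed by analyte = 0.1029 − 6.040 × 10^-3 = 0.09684 mol
From the 1:2 ratio, n(Na2CO3) = 1/2 × 0.09684 = 0.04842 mol
mass of Na2CO3 = 0.04842 × 105.99 = 5.132 g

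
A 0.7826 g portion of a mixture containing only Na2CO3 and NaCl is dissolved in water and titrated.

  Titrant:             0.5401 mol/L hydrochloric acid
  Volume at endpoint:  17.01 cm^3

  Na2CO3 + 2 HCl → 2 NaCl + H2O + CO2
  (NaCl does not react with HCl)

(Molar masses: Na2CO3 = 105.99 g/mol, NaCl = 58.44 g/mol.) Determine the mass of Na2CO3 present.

0.4869 g

n(HCl) = 0.01701 × 0.5401 = 9.187 × 10^-3 mol
Let x = n(Na2CO3), y = n(NaCl).
Titrant: 2x = 9.187 × 10^-3;  mass: 105.99x + 58.44y = 0.7826
Solving, x = 4.594 × 10^-3 mol, y = 5.060 × 10^-3 mol
mass of Na2CO3 = 4.594 × 10^-3 × 105.99 = 0.4869 g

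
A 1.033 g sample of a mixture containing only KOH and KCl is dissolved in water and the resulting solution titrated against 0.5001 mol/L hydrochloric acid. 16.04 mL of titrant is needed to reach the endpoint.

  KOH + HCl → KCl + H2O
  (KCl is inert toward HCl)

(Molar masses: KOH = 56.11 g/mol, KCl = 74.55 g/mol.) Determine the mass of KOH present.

n(HCl) = 0.01604 × 0.5001 = 8.022 × 10^-3 mol
Let x = n(KOH), y = n(KCl).
Titrant: 1x = 8.022 × 10^-3;  mass: 56.11x + 74.55y = 1.033
Solving, x = 8.022 × 10^-3 mol, y = 7.819 × 10^-3 mol
mass of KOH = 8.022 × 10^-3 × 56.11 = 0.4501 g

0.4501 g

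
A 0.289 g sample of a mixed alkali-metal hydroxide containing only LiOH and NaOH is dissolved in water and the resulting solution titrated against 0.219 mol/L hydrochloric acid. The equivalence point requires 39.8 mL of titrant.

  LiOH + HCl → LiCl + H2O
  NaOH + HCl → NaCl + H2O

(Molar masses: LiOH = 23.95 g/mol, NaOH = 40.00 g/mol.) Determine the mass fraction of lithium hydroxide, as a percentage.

n(HCl) = 0.0398 × 0.219 = 8.72 × 10^-3 mol
Let x = n(LiOH), y = n(NaOH).
Titrant: 1x + 1y = 8.72 × 10^-3;  mass: 23.95x + 40.00y = 0.289
Solving, x = 3.72 × 10^-3 mol, y = 5.00 × 10^-3 mol
mass of LiOH = 3.72 × 10^-3 × 23.95 = 0.0890 g
% LiOH = 0.0890 / 0.289 × 100 = 30.8 %

30.8 %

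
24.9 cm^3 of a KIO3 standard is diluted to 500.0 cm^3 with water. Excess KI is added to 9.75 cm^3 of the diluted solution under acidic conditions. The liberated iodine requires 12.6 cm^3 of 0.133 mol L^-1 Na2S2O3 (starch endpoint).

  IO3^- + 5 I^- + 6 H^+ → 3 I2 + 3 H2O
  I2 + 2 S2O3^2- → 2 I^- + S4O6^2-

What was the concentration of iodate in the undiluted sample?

0.575 mol/L

n(S2O3^2-) = 0.0126 × 0.133 = 1.68 × 10^-3 mol
n(I2) = n(S2O3^2-)/2 = 8.38 × 10^-4 mol
From the 1:3 ratio, n(IO3^-) in the aliquot = 1/3 × 8.38 × 10^-4 = 2.79 × 10^-4 mol
[IO3^-]_dilute = 2.79 × 10^-4 / 0.00975 = 0.0286 mol/L
[IO3^-]_original = 0.0286 × 500.0/24.9 = 0.575 mol/L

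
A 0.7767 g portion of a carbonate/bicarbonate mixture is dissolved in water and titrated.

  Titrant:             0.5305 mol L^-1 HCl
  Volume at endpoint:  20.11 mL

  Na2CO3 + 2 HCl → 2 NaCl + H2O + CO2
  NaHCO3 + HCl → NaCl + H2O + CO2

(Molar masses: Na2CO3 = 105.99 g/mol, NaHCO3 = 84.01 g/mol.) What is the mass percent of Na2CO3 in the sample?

26.30 %

n(HCl) = 0.02011 × 0.5305 = 0.01067 mol
Let x = n(Na2CO3), y = n(NaHCO3).
Titrant: 2x + 1y = 0.01067;  mass: 105.99x + 84.01y = 0.7767
Solving, x = 1.927 × 10^-3 mol, y = 6.814 × 10^-3 mol
mass of Na2CO3 = 1.927 × 10^-3 × 105.99 = 0.2043 g
% Na2CO3 = 0.2043 / 0.7767 × 100 = 26.30 %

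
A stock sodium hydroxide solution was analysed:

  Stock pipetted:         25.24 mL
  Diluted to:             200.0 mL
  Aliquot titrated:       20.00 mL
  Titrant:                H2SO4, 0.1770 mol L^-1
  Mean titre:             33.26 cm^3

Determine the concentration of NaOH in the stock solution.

4.665 mol/L

2 NaOH + H2SO4 → Na2SO4 + 2 H2O
n(H2SO4) = 0.03326 × 0.1770 = 5.887 × 10^-3 mol
From the 2:1 ratio, n(NaOH) in the aliquot = 2/1 × 5.887 × 10^-3 = 0.01177 mol
[NaOH]_dilute = 0.01177 / 0.02000 = 0.5887 mol/L
Dilution factor = 200.0 / 25.24 = 7.924
[NaOH]_stock = 0.5887 × 7.924 = 4.665 mol/L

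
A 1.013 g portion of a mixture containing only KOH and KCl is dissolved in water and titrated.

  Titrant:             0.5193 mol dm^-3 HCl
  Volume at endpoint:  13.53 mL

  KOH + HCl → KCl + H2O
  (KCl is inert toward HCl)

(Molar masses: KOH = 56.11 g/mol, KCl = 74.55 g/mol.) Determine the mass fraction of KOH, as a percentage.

38.92 %

n(HCl) = 0.01353 × 0.5193 = 7.026 × 10^-3 mol
Let x = n(KOH), y = n(KCl).
Titrant: 1x = 7.026 × 10^-3;  mass: 56.11x + 74.55y = 1.013
Solving, x = 7.026 × 10^-3 mol, y = 8.300 × 10^-3 mol
mass of KOH = 7.026 × 10^-3 × 56.11 = 0.3942 g
% KOH = 0.3942 / 1.013 × 100 = 38.92 %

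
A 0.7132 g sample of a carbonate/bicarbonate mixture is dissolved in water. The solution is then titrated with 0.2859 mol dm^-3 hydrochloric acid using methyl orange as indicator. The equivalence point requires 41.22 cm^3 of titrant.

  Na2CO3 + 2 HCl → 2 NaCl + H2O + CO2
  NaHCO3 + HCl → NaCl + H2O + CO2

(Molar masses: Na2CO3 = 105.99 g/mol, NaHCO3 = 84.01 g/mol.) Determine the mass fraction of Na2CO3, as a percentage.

n(HCl) = 0.04122 × 0.2859 = 0.01178 mol
Let x = n(Na2CO3), y = n(NaHCO3).
Titrant: 2x + 1y = 0.01178;  mass: 105.99x + 84.01y = 0.7132
Solving, x = 4.463 × 10^-3 mol, y = 2.859 × 10^-3 mol
mass of Na2CO3 = 4.463 × 10^-3 × 105.99 = 0.4730 g
% Na2CO3 = 0.4730 / 0.7132 × 100 = 66.33 %

66.33 %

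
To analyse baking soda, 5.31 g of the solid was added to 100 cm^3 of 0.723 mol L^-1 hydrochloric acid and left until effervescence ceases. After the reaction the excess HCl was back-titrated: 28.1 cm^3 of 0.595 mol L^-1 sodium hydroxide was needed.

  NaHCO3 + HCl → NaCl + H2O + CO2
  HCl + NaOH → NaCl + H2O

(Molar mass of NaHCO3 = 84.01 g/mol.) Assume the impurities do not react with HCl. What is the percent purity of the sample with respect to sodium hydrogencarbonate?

n(HCl) added = 0.100 × 0.723 = 0.0723 mol
n(NaOH) used in back-titration = 0.0281 × 0.595 = 0.0167 mol
n(HCl) left over = 0.0167 mol (1:1 ratio)
n(HCl) consumed by analyte = 0.0723 − 0.0167 = 0.0556 mol
n(NaHCO3) = 0.0556 mol (1:1 ratio)
mass of NaHCO3 = 0.0556 × 84.01 = 4.67 g
% NaHCO3 = 4.67 / 5.31 × 100 = 87.9 %

87.9 %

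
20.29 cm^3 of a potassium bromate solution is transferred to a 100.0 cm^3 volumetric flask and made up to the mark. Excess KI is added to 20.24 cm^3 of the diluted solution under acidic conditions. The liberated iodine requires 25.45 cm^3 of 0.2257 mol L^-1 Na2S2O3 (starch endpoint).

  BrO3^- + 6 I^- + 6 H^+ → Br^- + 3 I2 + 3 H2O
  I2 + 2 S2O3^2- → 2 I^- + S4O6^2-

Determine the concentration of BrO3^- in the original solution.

n(S2O3^2-) = 0.02545 × 0.2257 = 5.744 × 10^-3 mol
n(I2) = n(S2O3^2-)/2 = 2.872 × 10^-3 mol
From the 1:3 ratio, n(BrO3^-) in the aliquot = 1/3 × 2.872 × 10^-3 = 9.573 × 10^-4 mol
[BrO3^-]_dilute = 9.573 × 10^-4 / 0.02024 = 0.04730 mol/L
[BrO3^-]_original = 0.04730 × 100.0/20.29 = 0.2331 mol/L

0.2331 mol/L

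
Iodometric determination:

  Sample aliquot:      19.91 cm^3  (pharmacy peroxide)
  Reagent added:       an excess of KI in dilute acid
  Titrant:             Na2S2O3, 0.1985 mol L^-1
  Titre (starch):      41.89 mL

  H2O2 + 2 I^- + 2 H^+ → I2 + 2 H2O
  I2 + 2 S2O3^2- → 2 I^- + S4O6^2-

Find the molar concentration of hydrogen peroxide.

n(S2O3^2-) = 0.04189 × 0.1985 = 8.315 × 10^-3 mol
n(I2) = n(S2O3^2-)/2 = 4.158 × 10^-3 mol
n(H2O2) in the aliquot = 4.158 × 10^-3 mol (1:1 ratio)
[H2O2] = 4.158 × 10^-3 / 0.01991 = 0.2088 mol/L

0.2088 mol/L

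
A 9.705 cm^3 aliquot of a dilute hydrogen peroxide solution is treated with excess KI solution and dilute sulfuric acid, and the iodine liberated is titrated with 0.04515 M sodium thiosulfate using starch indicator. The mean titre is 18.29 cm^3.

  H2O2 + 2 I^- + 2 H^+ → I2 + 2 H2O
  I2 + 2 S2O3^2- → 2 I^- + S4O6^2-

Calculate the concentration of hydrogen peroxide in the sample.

0.04254 M

n(S2O3^2-) = 0.01829 × 0.04515 = 8.258 × 10^-4 mol
n(I2) = n(S2O3^2-)/2 = 4.129 × 10^-4 mol
n(H2O2) in the aliquot = 4.129 × 10^-4 mol (1:1 ratio)
[H2O2] = 4.129 × 10^-4 / 0.009705 = 0.04254 mol/L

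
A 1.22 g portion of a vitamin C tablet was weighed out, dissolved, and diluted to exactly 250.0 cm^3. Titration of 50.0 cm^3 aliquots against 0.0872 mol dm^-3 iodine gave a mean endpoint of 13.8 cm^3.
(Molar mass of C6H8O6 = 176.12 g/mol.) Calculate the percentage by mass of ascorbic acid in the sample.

86.9 %

C6H8O6 + I2 → C6H6O6 + 2 HI
n(I2) per titration = 0.0138 × 0.0872 = 1.20 × 10^-3 mol
n(C6H8O6) in each aliquot = 1.20 × 10^-3 mol (1:1 ratio)
n(C6H8O6) in the whole flask = 1.20 × 10^-3 × 250.0/50.0 = 6.02 × 10^-3 mol
mass of C6H8O6 = 6.02 × 10^-3 × 176.12 = 1.06 g
% C6H8O6 = 1.06 / 1.22 × 100 = 86.9 %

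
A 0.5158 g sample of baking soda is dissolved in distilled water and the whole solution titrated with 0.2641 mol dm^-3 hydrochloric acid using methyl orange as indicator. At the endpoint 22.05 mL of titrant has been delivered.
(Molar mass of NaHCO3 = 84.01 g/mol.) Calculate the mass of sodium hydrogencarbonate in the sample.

NaHCO3 + HCl → NaCl + H2O + CO2
n(HCl) = 0.02205 L × 0.2641 mol/L = 5.823 × 10^-3 mol
n(NaHCO3) = 5.823 × 10^-3 mol (1:1 ratio)
mass of NaHCO3 = 5.823 × 10^-3 × 84.01 g/mol = 0.4892 g

0.4892 g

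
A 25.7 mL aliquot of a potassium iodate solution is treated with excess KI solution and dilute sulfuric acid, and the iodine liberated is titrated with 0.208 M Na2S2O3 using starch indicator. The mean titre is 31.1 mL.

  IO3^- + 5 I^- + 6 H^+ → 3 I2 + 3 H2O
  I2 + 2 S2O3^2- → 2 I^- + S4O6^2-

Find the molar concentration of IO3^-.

n(S2O3^2-) = 0.0311 × 0.208 = 6.47 × 10^-3 mol
n(I2) = n(S2O3^2-)/2 = 3.23 × 10^-3 mol
From the 1:3 ratio, n(IO3^-) in the aliquot = 1/3 × 3.23 × 10^-3 = 1.08 × 10^-3 mol
[IO3^-] = 1.08 × 10^-3 / 0.0257 = 0.0420 mol/L

0.0420 M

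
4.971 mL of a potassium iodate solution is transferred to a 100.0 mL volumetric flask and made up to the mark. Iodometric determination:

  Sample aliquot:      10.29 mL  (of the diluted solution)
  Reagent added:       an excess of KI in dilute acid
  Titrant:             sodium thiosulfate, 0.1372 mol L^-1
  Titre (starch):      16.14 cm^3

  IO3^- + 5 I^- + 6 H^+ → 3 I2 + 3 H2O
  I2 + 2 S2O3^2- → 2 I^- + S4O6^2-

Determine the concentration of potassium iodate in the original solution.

0.7215 mol/L

n(S2O3^2-) = 0.01614 × 0.1372 = 2.214 × 10^-3 mol
n(I2) = n(S2O3^2-)/2 = 1.107 × 10^-3 mol
From the 1:3 ratio, n(IO3^-) in the aliquot = 1/3 × 1.107 × 10^-3 = 3.691 × 10^-4 mol
[IO3^-]_dilute = 3.691 × 10^-4 / 0.01029 = 0.03587 mol/L
[IO3^-]_original = 0.03587 × 100.0/4.971 = 0.7215 mol/L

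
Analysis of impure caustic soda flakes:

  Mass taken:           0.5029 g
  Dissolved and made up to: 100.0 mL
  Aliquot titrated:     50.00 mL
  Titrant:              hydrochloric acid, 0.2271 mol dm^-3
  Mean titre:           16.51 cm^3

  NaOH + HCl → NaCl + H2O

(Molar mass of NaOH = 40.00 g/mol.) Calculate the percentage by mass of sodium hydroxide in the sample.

n(HCl) per titration = 0.01651 × 0.2271 = 3.749 × 10^-3 mol
n(NaOH) in each aliquot = 3.749 × 10^-3 mol (1:1 ratio)
n(NaOH) in the whole flask = 3.749 × 10^-3 × 100.0/50.00 = 7.499 × 10^-3 mol
mass of NaOH = 7.499 × 10^-3 × 40.00 = 0.3000 g
% NaOH = 0.3000 / 0.5029 × 100 = 59.64 %

59.64 %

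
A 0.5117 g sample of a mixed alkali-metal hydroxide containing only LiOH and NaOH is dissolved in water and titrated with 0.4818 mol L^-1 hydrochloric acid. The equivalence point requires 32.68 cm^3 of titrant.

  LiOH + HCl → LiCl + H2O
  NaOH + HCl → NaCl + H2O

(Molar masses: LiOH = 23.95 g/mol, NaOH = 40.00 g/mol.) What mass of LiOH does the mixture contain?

n(HCl) = 0.03268 × 0.4818 = 0.01575 mol
Let x = n(LiOH), y = n(NaOH).
Titrant: 1x + 1y = 0.01575;  mass: 23.95x + 40.00y = 0.5117
Solving, x = 7.359 × 10^-3 mol, y = 8.386 × 10^-3 mol
mass of LiOH = 7.359 × 10^-3 × 23.95 = 0.1762 g

0.1762 g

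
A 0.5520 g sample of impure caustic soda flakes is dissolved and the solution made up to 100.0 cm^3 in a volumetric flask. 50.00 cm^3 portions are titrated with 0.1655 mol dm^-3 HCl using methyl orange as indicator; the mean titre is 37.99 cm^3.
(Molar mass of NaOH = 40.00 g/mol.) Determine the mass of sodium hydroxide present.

0.5030 g

NaOH + HCl → NaCl + H2O
n(HCl) per titration = 0.03799 × 0.1655 = 6.287 × 10^-3 mol
n(NaOH) in each aliquot = 6.287 × 10^-3 mol (1:1 ratio)
n(NaOH) in the whole flask = 6.287 × 10^-3 × 100.0/50.00 = 0.01257 mol
mass of NaOH = 0.01257 × 40.00 = 0.5030 g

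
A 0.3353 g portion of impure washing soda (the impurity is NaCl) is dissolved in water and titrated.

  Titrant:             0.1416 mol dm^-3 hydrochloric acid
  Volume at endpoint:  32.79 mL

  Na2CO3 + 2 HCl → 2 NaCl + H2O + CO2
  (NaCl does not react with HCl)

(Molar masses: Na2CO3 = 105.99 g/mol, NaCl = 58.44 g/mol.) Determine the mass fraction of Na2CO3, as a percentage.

n(HCl) = 0.03279 × 0.1416 = 4.643 × 10^-3 mol
Let x = n(Na2CO3), y = n(NaCl).
Titrant: 2x = 4.643 × 10^-3;  mass: 105.99x + 58.44y = 0.3353
Solving, x = 2.322 × 10^-3 mol, y = 1.527 × 10^-3 mol
mass of Na2CO3 = 2.322 × 10^-3 × 105.99 = 0.2461 g
% Na2CO3 = 0.2461 / 0.3353 × 100 = 73.38 %

73.38 %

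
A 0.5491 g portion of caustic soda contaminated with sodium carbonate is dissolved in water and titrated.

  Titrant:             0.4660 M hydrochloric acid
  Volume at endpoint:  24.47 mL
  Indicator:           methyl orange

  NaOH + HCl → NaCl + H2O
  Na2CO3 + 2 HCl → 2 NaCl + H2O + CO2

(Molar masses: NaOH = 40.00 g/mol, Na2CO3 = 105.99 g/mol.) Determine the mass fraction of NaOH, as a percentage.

30.95 %

n(HCl) = 0.02447 × 0.4660 = 0.01140 mol
Let x = n(NaOH), y = n(Na2CO3).
Titrant: 1x + 2y = 0.01140;  mass: 40.00x + 105.99y = 0.5491
Solving, x = 4.248 × 10^-3 mol, y = 3.577 × 10^-3 mol
mass of NaOH = 4.248 × 10^-3 × 40.00 = 0.1699 g
% NaOH = 0.1699 / 0.5491 × 100 = 30.95 %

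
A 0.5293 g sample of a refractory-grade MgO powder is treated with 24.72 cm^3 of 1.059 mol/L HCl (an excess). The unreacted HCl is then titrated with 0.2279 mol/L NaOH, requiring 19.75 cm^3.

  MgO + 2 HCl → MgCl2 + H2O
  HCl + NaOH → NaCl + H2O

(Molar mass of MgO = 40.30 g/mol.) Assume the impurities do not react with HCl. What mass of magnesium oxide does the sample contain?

n(HCl) added = 0.02472 × 1.059 = 0.02618 mol
n(NaOH) used in back-titration = 0.01975 × 0.2279 = 4.501 × 10^-3 mol
n(HCl) left over = 4.501 × 10^-3 mol (1:1 ratio)
n(HCl) consumed by analyte = 0.02618 − 4.501 × 10^-3 = 0.02168 mol
From the 1:2 ratio, n(MgO) = 1/2 × 0.02168 = 0.01084 mol
mass of MgO = 0.01084 × 40.30 = 0.4368 g

0.4368 g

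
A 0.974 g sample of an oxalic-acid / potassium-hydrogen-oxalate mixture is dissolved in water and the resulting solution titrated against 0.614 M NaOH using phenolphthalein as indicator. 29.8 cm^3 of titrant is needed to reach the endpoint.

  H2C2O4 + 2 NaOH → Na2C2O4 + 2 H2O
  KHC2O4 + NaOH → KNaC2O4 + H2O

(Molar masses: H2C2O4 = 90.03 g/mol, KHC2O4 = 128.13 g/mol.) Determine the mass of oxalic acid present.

0.742 g

n(NaOH) = 0.0298 × 0.614 = 0.0183 mol
Let x = n(H2C2O4), y = n(KHC2O4).
Titrant: 2x + 1y = 0.0183;  mass: 90.03x + 128.13y = 0.974
Solving, x = 8.24 × 10^-3 mol, y = 1.81 × 10^-3 mol
mass of H2C2O4 = 8.24 × 10^-3 × 90.03 = 0.742 g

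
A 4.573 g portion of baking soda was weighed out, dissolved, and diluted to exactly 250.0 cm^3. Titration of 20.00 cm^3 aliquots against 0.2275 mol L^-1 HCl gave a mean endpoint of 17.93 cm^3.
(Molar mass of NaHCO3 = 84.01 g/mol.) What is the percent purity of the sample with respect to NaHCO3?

NaHCO3 + HCl → NaCl + H2O + CO2
n(HCl) per titration = 0.01793 × 0.2275 = 4.079 × 10^-3 mol
n(NaHCO3) in each aliquot = 4.079 × 10^-3 mol (1:1 ratio)
n(NaHCO3) in the whole flask = 4.079 × 10^-3 × 250.0/20.00 = 0.05099 mol
mass of NaHCO3 = 0.05099 × 84.01 = 4.284 g
% NaHCO3 = 4.284 / 4.573 × 100 = 93.67 %

93.67 %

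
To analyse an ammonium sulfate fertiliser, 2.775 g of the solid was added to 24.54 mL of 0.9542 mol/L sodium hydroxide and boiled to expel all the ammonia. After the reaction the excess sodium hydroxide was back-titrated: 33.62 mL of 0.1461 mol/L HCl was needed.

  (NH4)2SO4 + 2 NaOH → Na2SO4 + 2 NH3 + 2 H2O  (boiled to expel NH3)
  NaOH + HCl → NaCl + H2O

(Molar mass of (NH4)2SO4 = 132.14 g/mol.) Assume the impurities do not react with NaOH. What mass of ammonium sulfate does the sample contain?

n(NaOH) added = 0.02454 × 0.9542 = 0.02342 mol
n(HCl) used in back-titration = 0.03362 × 0.1461 = 4.912 × 10^-3 mol
n(NaOH) left over = 4.912 × 10^-3 mol (1:1 ratio)
n(NaOH) consumed by analyte = 0.02342 − 4.912 × 10^-3 = 0.01850 mol
From the 1:2 ratio, n((NH4)2SO4) = 1/2 × 0.01850 = 9.252 × 10^-3 mol
mass of (NH4)2SO4 = 9.252 × 10^-3 × 132.14 = 1.223 g

1.223 g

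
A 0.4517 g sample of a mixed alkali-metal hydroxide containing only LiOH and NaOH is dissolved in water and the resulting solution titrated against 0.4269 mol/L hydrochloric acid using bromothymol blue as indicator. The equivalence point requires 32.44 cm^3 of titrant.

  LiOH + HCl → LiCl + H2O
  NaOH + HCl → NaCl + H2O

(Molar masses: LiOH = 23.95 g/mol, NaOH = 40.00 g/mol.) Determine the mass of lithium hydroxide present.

0.1526 g

n(HCl) = 0.03244 × 0.4269 = 0.01385 mol
Let x = n(LiOH), y = n(NaOH).
Titrant: 1x + 1y = 0.01385;  mass: 23.95x + 40.00y = 0.4517
Solving, x = 6.370 × 10^-3 mol, y = 7.478 × 10^-3 mol
mass of LiOH = 6.370 × 10^-3 × 23.95 = 0.1526 g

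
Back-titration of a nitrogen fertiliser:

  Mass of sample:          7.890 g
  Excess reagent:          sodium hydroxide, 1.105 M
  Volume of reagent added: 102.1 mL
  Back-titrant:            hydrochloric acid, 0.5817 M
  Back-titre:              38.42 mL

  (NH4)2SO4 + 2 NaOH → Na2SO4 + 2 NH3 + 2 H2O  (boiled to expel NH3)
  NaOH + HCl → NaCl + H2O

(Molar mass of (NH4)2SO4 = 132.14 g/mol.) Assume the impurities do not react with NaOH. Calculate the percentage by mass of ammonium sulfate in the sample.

75.76 %

n(NaOH) added = 0.1021 × 1.105 = 0.1128 mol
n(HCl) used in back-titration = 0.03842 × 0.5817 = 0.02235 mol
n(NaOH) left over = 0.02235 mol (1:1 ratio)
n(NaOH) consumed by analyte = 0.1128 − 0.02235 = 0.09047 mol
From the 1:2 ratio, n((NH4)2SO4) = 1/2 × 0.09047 = 0.04524 mol
mass of (NH4)2SO4 = 0.04524 × 132.14 = 5.977 g
% (NH4)2SO4 = 5.977 / 7.890 × 100 = 75.76 %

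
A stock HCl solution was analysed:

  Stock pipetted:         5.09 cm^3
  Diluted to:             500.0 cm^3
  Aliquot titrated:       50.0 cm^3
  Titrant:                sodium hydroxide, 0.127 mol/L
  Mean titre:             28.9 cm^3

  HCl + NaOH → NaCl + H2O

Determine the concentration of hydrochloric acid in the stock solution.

n(NaOH) = 0.0289 × 0.127 = 3.67 × 10^-3 mol
n(HCl) in the aliquot = 3.67 × 10^-3 mol (1:1 ratio)
[HCl]_dilute = 3.67 × 10^-3 / 0.0500 = 0.0734 mol/L
Dilution factor = 500.0 / 5.09 = 98.23
[HCl]_stock = 0.0734 × 98.23 = 7.21 mol/L

7.21 mol/L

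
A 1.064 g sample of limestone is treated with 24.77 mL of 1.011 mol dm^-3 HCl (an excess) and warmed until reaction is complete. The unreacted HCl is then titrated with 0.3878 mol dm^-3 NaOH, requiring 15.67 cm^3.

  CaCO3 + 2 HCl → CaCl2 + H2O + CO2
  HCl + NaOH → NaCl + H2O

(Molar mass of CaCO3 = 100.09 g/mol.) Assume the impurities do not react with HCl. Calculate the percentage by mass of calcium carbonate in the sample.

89.20 %

n(HCl) added = 0.02477 × 1.011 = 0.02504 mol
n(NaOH) used in back-titration = 0.01567 × 0.3878 = 6.077 × 10^-3 mol
n(HCl) left over = 6.077 × 10^-3 mol (1:1 ratio)
n(HCl) consumed by analyte = 0.02504 − 6.077 × 10^-3 = 0.01897 mol
From the 1:2 ratio, n(CaCO3) = 1/2 × 0.01897 = 9.483 × 10^-3 mol
mass of CaCO3 = 9.483 × 10^-3 × 100.09 = 0.9491 g
% CaCO3 = 0.9491 / 1.064 × 100 = 89.20 %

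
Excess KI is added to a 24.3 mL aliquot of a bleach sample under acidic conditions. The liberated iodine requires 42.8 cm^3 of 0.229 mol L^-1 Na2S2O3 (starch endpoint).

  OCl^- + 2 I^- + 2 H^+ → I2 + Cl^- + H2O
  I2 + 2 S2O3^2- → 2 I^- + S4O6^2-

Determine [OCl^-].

n(S2O3^2-) = 0.0428 × 0.229 = 9.80 × 10^-3 mol
n(I2) = n(S2O3^2-)/2 = 4.90 × 10^-3 mol
n(OCl^-) in the aliquot = 4.90 × 10^-3 mol (1:1 ratio)
[OCl^-] = 4.90 × 10^-3 / 0.0243 = 0.202 mol/L

0.202 mol/L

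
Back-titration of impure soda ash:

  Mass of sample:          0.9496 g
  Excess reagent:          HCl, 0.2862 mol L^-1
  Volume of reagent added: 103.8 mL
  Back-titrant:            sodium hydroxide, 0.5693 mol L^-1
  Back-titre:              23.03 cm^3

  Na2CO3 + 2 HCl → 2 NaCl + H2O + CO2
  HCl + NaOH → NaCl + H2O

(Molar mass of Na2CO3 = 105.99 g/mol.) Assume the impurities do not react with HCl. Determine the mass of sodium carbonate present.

n(HCl) added = 0.1038 × 0.2862 = 0.02971 mol
n(NaOH) used in back-titration = 0.02303 × 0.5693 = 0.01311 mol
n(HCl) left over = 0.01311 mol (1:1 ratio)
n(HCl) consumed by analyte = 0.02971 − 0.01311 = 0.01660 mol
From the 1:2 ratio, n(Na2CO3) = 1/2 × 0.01660 = 8.298 × 10^-3 mol
mass of Na2CO3 = 8.298 × 10^-3 × 105.99 = 0.8795 g

0.8795 g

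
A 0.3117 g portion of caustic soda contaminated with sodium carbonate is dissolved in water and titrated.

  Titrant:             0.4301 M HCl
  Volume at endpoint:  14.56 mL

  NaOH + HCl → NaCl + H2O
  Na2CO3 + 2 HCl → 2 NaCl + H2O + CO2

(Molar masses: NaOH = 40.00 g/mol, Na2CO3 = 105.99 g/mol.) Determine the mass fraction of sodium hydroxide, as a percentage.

19.92 %

n(HCl) = 0.01456 × 0.4301 = 6.262 × 10^-3 mol
Let x = n(NaOH), y = n(Na2CO3).
Titrant: 1x + 2y = 6.262 × 10^-3;  mass: 40.00x + 105.99y = 0.3117
Solving, x = 1.552 × 10^-3 mol, y = 2.355 × 10^-3 mol
mass of NaOH = 1.552 × 10^-3 × 40.00 = 0.06208 g
% NaOH = 0.06208 / 0.3117 × 100 = 19.92 %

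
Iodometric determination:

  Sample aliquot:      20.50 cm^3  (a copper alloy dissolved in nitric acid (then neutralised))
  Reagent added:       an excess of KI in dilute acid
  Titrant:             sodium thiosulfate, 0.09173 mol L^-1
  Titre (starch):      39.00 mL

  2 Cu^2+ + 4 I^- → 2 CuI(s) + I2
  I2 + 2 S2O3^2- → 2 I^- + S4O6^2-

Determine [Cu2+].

n(S2O3^2-) = 0.03900 × 0.09173 = 3.577 × 10^-3 mol
n(I2) = n(S2O3^2-)/2 = 1.789 × 10^-3 mol
From the 2:1 ratio, n(Cu2+) in the aliquot = 2/1 × 1.789 × 10^-3 = 3.577 × 10^-3 mol
[Cu2+] = 3.577 × 10^-3 / 0.02050 = 0.1745 mol/L

0.1745 mol/L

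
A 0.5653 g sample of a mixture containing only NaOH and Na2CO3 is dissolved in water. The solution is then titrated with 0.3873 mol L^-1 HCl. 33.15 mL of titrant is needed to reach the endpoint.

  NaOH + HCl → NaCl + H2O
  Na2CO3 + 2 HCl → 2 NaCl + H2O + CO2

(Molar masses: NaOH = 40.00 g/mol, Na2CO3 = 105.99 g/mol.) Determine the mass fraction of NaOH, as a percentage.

62.67 %

n(HCl) = 0.03315 × 0.3873 = 0.01284 mol
Let x = n(NaOH), y = n(Na2CO3).
Titrant: 1x + 2y = 0.01284;  mass: 40.00x + 105.99y = 0.5653
Solving, x = 8.857 × 10^-3 mol, y = 1.991 × 10^-3 mol
mass of NaOH = 8.857 × 10^-3 × 40.00 = 0.3543 g
% NaOH = 0.3543 / 0.5653 × 100 = 62.67 %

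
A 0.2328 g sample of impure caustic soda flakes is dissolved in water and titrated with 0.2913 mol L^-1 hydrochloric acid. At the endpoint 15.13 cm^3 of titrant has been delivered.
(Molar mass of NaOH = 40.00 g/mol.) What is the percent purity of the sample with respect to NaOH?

NaOH + HCl → NaCl + H2O
n(HCl) = 0.01513 L × 0.2913 mol/L = 4.407 × 10^-3 mol
n(NaOH) = 4.407 × 10^-3 mol (1:1 ratio)
mass of NaOH = 4.407 × 10^-3 × 40.00 g/mol = 0.1763 g
% NaOH = 0.1763 / 0.2328 × 100 = 75.73 %

75.73 %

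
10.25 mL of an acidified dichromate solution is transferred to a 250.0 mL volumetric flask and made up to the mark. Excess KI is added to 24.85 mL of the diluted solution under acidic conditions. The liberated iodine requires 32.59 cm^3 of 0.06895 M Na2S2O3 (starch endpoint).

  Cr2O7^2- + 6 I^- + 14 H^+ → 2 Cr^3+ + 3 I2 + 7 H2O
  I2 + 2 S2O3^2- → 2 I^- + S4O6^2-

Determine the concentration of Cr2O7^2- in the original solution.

0.3676 M

n(S2O3^2-) = 0.03259 × 0.06895 = 2.247 × 10^-3 mol
n(I2) = n(S2O3^2-)/2 = 1.124 × 10^-3 mol
From the 1:3 ratio, n(Cr2O7^2-) in the aliquot = 1/3 × 1.124 × 10^-3 = 3.745 × 10^-4 mol
[Cr2O7^2-]_dilute = 3.745 × 10^-4 / 0.02485 = 0.01507 mol/L
[Cr2O7^2-]_original = 0.01507 × 250.0/10.25 = 0.3676 mol/L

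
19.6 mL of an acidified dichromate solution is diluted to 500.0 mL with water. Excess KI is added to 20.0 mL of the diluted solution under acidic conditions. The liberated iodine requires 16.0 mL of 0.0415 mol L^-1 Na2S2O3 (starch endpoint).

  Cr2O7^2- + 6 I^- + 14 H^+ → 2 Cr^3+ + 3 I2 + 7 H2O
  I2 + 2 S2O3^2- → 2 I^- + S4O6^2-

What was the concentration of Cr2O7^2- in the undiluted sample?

n(S2O3^2-) = 0.0160 × 0.0415 = 6.64 × 10^-4 mol
n(I2) = n(S2O3^2-)/2 = 3.32 × 10^-4 mol
From the 1:3 ratio, n(Cr2O7^2-) in the aliquot = 1/3 × 3.32 × 10^-4 = 1.11 × 10^-4 mol
[Cr2O7^2-]_dilute = 1.11 × 10^-4 / 0.0200 = 0.00553 mol/L
[Cr2O7^2-]_original = 0.00553 × 500.0/19.6 = 0.141 mol/L

0.141 mol/L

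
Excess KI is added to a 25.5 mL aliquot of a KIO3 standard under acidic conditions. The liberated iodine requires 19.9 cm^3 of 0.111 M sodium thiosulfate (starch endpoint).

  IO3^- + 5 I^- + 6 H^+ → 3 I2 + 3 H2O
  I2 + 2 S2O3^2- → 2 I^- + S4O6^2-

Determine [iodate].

0.0144 M

n(S2O3^2-) = 0.0199 × 0.111 = 2.21 × 10^-3 mol
n(I2) = n(S2O3^2-)/2 = 1.10 × 10^-3 mol
From the 1:3 ratio, n(IO3^-) in the aliquot = 1/3 × 1.10 × 10^-3 = 3.68 × 10^-4 mol
[IO3^-] = 3.68 × 10^-4 / 0.0255 = 0.0144 mol/L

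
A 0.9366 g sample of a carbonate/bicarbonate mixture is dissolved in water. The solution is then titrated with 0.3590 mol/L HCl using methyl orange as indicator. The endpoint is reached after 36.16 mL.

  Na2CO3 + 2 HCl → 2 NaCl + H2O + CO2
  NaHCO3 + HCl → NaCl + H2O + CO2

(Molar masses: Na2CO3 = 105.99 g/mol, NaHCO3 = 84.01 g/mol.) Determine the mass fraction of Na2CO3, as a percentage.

n(HCl) = 0.03616 × 0.3590 = 0.01298 mol
Let x = n(Na2CO3), y = n(NaHCO3).
Titrant: 2x + 1y = 0.01298;  mass: 105.99x + 84.01y = 0.9366
Solving, x = 2.482 × 10^-3 mol, y = 8.017 × 10^-3 mol
mass of Na2CO3 = 2.482 × 10^-3 × 105.99 = 0.2631 g
% Na2CO3 = 0.2631 / 0.9366 × 100 = 28.09 %

28.09 %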